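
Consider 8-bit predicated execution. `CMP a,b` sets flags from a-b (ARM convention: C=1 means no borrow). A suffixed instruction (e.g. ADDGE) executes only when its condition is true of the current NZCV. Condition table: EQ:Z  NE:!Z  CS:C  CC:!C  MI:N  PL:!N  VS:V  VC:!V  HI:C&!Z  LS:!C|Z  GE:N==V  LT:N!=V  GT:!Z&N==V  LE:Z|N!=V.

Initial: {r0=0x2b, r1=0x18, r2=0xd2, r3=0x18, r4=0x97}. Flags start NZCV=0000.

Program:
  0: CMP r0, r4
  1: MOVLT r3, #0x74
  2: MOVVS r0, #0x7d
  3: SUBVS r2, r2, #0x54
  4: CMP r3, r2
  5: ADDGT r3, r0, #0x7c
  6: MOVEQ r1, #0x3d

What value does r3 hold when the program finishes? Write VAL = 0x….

VAL = 0x18

[0] flags=1001 → (cmp)
[1] flags=1001 LT?F → skip
[2] flags=1001 VS?T → r0=0x7d
[3] flags=1001 VS?T → r2=0x7e
[4] flags=1000 → (cmp)
[5] flags=1000 GT?F → skip
[6] flags=1000 EQ?F → skip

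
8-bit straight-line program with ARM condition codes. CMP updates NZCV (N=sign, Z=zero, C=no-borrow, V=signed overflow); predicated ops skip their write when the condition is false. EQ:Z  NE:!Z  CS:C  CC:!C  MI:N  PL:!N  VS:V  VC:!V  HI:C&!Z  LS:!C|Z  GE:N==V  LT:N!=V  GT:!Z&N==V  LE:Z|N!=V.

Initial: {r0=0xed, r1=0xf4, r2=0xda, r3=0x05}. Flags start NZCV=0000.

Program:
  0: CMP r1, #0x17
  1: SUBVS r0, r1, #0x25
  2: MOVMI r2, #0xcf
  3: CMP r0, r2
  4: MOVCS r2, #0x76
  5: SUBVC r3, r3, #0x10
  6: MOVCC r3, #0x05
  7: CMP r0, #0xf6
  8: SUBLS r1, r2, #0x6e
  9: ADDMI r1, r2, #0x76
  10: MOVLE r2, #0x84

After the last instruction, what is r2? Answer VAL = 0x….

VAL = 0x84

0: ✓ CMP  NZCV=1010
1: · SUBVS
2: ✓ MOVMI  r2←0xcf
3: ✓ CMP  NZCV=0010
4: ✓ MOVCS  r2←0x76
5: ✓ SUBVC  r3←0xf5
6: · MOVCC
7: ✓ CMP  NZCV=1000
8: ✓ SUBLS  r1←0x08
9: ✓ ADDMI  r1←0xec
10: ✓ MOVLE  r2←0x84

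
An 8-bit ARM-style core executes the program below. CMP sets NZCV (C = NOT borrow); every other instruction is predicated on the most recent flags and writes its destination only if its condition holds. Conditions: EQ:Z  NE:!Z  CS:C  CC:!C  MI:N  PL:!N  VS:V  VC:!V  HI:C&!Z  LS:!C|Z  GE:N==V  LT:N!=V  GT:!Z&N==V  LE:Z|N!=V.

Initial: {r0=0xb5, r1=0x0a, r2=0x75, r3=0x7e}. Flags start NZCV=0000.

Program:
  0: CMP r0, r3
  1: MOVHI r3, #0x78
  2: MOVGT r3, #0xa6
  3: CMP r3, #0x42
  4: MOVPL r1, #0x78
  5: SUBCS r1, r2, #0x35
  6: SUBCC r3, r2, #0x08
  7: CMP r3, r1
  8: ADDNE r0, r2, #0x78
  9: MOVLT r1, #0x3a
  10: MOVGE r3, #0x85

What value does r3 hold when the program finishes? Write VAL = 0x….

VAL = 0x85

[0] flags=0011 → (cmp)
[1] flags=0011 HI?T → r3=0x78
[2] flags=0011 GT?F → skip
[3] flags=0010 → (cmp)
[4] flags=0010 PL?T → r1=0x78
[5] flags=0010 CS?T → r1=0x40
[6] flags=0010 CC?F → skip
[7] flags=0010 → (cmp)
[8] flags=0010 NE?T → r0=0xed
[9] flags=0010 LT?F → skip
[10] flags=0010 GE?T → r3=0x85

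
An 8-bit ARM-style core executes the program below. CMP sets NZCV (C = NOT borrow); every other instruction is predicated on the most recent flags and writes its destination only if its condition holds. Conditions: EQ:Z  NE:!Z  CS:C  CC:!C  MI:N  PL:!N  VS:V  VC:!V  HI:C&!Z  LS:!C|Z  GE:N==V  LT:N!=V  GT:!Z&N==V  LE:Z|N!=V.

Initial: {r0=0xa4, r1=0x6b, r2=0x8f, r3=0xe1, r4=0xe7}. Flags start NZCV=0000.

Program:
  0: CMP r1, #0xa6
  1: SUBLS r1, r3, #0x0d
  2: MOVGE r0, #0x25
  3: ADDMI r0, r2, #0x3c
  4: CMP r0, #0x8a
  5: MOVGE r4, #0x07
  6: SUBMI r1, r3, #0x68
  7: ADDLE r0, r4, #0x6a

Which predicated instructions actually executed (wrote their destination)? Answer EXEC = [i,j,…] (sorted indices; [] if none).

0: ✓ CMP  NZCV=1001
1: ✓ SUBLS  r1←0xd4
2: ✓ MOVGE  r0←0x25
3: ✓ ADDMI  r0←0xcb
4: ✓ CMP  NZCV=0010
5: ✓ MOVGE  r4←0x07
6: · SUBMI
7: · ADDLE

EXEC = [1,2,3,5]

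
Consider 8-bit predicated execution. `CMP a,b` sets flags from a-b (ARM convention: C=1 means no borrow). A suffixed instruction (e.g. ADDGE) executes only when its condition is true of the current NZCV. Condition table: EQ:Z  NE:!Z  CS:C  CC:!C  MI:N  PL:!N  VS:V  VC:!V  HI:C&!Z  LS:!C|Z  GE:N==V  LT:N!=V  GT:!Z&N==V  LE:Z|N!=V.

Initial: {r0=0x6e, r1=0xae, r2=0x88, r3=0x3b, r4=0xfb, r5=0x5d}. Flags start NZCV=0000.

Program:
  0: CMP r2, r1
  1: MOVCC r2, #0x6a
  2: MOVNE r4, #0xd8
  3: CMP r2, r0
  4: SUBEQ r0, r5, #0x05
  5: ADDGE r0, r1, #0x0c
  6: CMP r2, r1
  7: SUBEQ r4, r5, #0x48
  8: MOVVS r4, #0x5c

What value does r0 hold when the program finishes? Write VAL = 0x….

[0] flags=1000 → (cmp)
[1] flags=1000 CC?T → r2=0x6a
[2] flags=1000 NE?T → r4=0xd8
[3] flags=1000 → (cmp)
[4] flags=1000 EQ?F → skip
[5] flags=1000 GE?F → skip
[6] flags=1001 → (cmp)
[7] flags=1001 EQ?F → skip
[8] flags=1001 VS?T → r4=0x5c

VAL = 0x6e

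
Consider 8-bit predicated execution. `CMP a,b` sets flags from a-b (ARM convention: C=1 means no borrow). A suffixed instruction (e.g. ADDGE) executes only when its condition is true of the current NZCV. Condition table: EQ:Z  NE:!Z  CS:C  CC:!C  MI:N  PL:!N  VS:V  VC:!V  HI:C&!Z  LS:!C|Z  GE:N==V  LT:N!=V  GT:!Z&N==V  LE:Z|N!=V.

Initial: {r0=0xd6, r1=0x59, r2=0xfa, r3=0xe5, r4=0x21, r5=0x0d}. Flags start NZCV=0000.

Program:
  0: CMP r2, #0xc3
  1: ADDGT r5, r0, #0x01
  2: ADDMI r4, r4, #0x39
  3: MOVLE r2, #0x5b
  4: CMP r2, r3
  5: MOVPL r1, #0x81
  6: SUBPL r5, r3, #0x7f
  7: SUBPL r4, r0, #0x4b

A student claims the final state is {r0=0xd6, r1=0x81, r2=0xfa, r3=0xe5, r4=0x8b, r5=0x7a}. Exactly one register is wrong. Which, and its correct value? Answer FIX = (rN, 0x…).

FIX = (r5, 0x66)

0: ✓ CMP  NZCV=0010
1: ✓ ADDGT  r5←0xd7
2: · ADDMI
3: · MOVLE
4: ✓ CMP  NZCV=0010
5: ✓ MOVPL  r1←0x81
6: ✓ SUBPL  r5←0x66
7: ✓ SUBPL  r4←0x8b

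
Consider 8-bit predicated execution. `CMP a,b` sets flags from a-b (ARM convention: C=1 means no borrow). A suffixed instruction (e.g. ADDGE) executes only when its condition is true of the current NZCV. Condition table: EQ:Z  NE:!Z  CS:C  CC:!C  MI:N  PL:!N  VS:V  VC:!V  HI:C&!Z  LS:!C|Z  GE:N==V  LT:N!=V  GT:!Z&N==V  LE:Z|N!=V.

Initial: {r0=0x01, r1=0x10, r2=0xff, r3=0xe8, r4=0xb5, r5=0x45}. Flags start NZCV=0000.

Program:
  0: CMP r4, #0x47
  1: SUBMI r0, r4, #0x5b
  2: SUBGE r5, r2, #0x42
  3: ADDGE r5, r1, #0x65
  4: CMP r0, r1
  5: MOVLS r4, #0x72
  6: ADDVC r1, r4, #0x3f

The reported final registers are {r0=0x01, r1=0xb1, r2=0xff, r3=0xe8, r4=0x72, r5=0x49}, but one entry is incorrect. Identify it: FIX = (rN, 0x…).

FIX = (r5, 0x45)

[0] flags=0011 → (cmp)
[1] flags=0011 MI?F → skip
[2] flags=0011 GE?F → skip
[3] flags=0011 GE?F → skip
[4] flags=1000 → (cmp)
[5] flags=1000 LS?T → r4=0x72
[6] flags=1000 VC?T → r1=0xb1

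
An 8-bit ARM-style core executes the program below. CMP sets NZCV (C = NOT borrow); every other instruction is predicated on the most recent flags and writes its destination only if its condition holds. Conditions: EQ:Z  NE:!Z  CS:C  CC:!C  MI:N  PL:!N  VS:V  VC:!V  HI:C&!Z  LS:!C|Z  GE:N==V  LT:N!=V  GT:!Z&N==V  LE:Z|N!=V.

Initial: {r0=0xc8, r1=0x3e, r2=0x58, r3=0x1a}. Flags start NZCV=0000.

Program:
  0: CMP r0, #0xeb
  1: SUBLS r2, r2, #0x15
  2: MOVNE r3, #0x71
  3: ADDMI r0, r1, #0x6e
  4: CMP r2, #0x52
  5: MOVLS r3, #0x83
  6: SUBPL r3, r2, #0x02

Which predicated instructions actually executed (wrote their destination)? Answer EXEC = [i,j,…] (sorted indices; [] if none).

EXEC = [1,2,3,5]

[0] flags=1000 → (cmp)
[1] flags=1000 LS?T → r2=0x43
[2] flags=1000 NE?T → r3=0x71
[3] flags=1000 MI?T → r0=0xac
[4] flags=1000 → (cmp)
[5] flags=1000 LS?T → r3=0x83
[6] flags=1000 PL?F → skip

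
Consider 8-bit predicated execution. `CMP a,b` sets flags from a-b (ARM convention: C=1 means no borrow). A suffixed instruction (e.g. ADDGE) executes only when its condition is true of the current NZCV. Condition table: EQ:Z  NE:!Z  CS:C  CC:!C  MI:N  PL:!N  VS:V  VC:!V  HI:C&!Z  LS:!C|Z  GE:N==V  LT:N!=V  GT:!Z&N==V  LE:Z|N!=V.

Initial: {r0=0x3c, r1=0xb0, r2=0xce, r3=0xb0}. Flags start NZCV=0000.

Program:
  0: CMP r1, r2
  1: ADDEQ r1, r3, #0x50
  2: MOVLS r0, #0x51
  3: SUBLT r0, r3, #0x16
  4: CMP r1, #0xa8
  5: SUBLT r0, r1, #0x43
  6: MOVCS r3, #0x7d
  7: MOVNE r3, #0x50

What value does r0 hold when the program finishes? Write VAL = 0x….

VAL = 0x9a

0: ✓ CMP  NZCV=1000
1: · ADDEQ
2: ✓ MOVLS  r0←0x51
3: ✓ SUBLT  r0←0x9a
4: ✓ CMP  NZCV=0010
5: · SUBLT
6: ✓ MOVCS  r3←0x7d
7: ✓ MOVNE  r3←0x50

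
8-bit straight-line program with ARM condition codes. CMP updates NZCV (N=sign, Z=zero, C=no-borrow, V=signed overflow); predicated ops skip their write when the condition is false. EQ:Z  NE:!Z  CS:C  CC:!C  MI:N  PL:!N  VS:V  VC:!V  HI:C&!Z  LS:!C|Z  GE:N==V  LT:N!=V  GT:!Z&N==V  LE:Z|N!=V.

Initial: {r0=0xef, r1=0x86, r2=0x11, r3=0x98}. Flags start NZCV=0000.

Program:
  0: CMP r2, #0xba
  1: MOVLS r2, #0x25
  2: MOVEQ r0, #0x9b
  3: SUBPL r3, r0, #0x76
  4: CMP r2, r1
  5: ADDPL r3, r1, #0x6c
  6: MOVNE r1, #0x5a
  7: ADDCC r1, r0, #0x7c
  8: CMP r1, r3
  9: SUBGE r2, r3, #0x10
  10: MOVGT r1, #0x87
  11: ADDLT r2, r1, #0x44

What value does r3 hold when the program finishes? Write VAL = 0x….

VAL = 0x79

0: ✓ CMP  NZCV=0000
1: ✓ MOVLS  r2←0x25
2: · MOVEQ
3: ✓ SUBPL  r3←0x79
4: ✓ CMP  NZCV=1001
5: · ADDPL
6: ✓ MOVNE  r1←0x5a
7: ✓ ADDCC  r1←0x6b
8: ✓ CMP  NZCV=1000
9: · SUBGE
10: · MOVGT
11: ✓ ADDLT  r2←0xaf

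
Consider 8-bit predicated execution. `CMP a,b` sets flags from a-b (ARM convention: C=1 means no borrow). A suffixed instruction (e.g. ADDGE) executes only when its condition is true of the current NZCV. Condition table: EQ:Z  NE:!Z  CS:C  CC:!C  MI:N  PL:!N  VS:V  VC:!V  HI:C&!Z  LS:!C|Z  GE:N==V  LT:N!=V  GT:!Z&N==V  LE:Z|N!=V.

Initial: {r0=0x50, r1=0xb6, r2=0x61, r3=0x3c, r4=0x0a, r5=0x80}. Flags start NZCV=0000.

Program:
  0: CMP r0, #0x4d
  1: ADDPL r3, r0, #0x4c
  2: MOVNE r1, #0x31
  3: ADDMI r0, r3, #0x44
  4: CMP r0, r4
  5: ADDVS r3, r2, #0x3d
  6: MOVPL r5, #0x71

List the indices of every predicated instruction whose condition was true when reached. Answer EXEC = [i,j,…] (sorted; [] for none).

EXEC = [1,2,6]

[0] flags=0010 → (cmp)
[1] flags=0010 PL?T → r3=0x9c
[2] flags=0010 NE?T → r1=0x31
[3] flags=0010 MI?F → skip
[4] flags=0010 → (cmp)
[5] flags=0010 VS?F → skip
[6] flags=0010 PL?T → r5=0x71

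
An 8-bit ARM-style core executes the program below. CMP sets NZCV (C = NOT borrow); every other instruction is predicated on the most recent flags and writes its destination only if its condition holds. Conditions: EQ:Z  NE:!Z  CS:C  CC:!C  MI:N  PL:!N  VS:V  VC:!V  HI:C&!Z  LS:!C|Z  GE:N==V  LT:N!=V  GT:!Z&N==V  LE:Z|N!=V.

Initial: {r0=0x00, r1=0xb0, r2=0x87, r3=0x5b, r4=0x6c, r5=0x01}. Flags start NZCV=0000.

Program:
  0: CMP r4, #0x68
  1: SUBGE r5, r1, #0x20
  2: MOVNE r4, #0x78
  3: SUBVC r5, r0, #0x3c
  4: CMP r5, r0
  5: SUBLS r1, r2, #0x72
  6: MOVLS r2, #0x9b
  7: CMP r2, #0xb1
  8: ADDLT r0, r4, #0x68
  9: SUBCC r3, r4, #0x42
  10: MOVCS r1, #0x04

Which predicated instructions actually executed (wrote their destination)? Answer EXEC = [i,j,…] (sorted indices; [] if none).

[0] flags=0010 → (cmp)
[1] flags=0010 GE?T → r5=0x90
[2] flags=0010 NE?T → r4=0x78
[3] flags=0010 VC?T → r5=0xc4
[4] flags=1010 → (cmp)
[5] flags=1010 LS?F → skip
[6] flags=1010 LS?F → skip
[7] flags=1000 → (cmp)
[8] flags=1000 LT?T → r0=0xe0
[9] flags=1000 CC?T → r3=0x36
[10] flags=1000 CS?F → skip

EXEC = [1,2,3,8,9]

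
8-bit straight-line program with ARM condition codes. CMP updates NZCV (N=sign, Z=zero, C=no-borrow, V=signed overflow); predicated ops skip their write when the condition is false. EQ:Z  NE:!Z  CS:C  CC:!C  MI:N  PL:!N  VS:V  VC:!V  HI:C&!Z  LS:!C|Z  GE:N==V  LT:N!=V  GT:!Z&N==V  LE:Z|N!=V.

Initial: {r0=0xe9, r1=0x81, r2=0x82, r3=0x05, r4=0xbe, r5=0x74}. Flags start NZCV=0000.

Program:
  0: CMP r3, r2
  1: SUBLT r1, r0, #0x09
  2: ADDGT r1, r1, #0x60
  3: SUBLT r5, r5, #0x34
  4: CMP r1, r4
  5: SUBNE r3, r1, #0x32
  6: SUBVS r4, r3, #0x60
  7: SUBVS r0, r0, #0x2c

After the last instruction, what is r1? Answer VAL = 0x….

VAL = 0xe1

[0] flags=1001 → (cmp)
[1] flags=1001 LT?F → skip
[2] flags=1001 GT?T → r1=0xe1
[3] flags=1001 LT?F → skip
[4] flags=0010 → (cmp)
[5] flags=0010 NE?T → r3=0xaf
[6] flags=0010 VS?F → skip
[7] flags=0010 VS?F → skip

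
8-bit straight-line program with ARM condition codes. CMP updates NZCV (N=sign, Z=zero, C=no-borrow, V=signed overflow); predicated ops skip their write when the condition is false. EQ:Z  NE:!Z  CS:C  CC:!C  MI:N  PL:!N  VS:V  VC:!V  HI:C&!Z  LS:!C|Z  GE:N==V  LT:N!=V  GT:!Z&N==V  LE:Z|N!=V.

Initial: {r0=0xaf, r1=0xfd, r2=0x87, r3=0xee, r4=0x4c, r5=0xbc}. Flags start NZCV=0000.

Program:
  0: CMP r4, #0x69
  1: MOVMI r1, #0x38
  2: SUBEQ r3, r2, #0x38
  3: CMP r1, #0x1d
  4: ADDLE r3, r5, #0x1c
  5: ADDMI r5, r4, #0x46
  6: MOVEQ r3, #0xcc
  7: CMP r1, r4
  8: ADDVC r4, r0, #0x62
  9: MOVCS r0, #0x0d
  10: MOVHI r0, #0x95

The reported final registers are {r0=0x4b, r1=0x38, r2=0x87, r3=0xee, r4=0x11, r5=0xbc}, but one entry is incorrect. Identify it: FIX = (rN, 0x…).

0: ✓ CMP  NZCV=1000
1: ✓ MOVMI  r1←0x38
2: · SUBEQ
3: ✓ CMP  NZCV=0010
4: · ADDLE
5: · ADDMI
6: · MOVEQ
7: ✓ CMP  NZCV=1000
8: ✓ ADDVC  r4←0x11
9: · MOVCS
10: · MOVHI

FIX = (r0, 0xaf)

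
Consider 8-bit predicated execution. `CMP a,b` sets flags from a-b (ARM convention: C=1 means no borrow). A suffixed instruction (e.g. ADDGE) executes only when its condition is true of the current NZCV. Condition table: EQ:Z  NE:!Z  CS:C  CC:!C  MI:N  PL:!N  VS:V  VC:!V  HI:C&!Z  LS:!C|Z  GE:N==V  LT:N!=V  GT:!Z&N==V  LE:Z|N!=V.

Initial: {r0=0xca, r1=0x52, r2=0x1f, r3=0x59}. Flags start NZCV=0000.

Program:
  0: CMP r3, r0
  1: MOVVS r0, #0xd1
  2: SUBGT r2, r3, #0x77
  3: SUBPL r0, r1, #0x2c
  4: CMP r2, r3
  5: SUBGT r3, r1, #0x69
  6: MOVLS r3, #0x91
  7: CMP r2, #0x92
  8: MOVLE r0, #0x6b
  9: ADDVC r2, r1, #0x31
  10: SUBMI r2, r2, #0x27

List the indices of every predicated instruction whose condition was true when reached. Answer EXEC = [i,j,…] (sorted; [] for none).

0: ✓ CMP  NZCV=1001
1: ✓ MOVVS  r0←0xd1
2: ✓ SUBGT  r2←0xe2
3: · SUBPL
4: ✓ CMP  NZCV=1010
5: · SUBGT
6: · MOVLS
7: ✓ CMP  NZCV=0010
8: · MOVLE
9: ✓ ADDVC  r2←0x83
10: · SUBMI

EXEC = [1,2,9]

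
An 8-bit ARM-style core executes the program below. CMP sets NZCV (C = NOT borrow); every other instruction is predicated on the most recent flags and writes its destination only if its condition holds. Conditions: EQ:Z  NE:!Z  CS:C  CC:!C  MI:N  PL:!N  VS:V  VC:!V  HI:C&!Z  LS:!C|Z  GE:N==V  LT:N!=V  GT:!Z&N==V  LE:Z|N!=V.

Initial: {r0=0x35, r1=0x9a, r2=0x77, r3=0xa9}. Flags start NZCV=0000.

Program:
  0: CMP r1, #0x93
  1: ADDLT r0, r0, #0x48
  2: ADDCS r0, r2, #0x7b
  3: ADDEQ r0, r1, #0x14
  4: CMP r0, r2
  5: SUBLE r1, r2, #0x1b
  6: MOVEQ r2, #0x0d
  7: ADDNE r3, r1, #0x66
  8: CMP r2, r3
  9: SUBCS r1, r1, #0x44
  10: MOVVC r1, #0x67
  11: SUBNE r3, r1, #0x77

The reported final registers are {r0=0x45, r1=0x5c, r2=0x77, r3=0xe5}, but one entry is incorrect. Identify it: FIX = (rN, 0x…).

FIX = (r0, 0xf2)

[0] flags=0010 → (cmp)
[1] flags=0010 LT?F → skip
[2] flags=0010 CS?T → r0=0xf2
[3] flags=0010 EQ?F → skip
[4] flags=0011 → (cmp)
[5] flags=0011 LE?T → r1=0x5c
[6] flags=0011 EQ?F → skip
[7] flags=0011 NE?T → r3=0xc2
[8] flags=1001 → (cmp)
[9] flags=1001 CS?F → skip
[10] flags=1001 VC?F → skip
[11] flags=1001 NE?T → r3=0xe5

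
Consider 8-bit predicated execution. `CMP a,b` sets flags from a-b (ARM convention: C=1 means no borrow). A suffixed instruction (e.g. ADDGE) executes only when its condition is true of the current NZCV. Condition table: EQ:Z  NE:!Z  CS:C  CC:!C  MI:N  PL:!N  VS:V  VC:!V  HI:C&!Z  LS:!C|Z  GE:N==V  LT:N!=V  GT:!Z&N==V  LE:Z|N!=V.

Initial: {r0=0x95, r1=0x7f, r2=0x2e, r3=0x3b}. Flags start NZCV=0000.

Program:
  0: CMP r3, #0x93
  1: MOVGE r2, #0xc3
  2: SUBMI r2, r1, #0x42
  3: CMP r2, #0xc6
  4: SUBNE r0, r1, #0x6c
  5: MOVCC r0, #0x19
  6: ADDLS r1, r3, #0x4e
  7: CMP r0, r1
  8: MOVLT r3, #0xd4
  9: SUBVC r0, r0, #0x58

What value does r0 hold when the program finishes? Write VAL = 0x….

0: ✓ CMP  NZCV=1001
1: ✓ MOVGE  r2←0xc3
2: ✓ SUBMI  r2←0x3d
3: ✓ CMP  NZCV=0000
4: ✓ SUBNE  r0←0x13
5: ✓ MOVCC  r0←0x19
6: ✓ ADDLS  r1←0x89
7: ✓ CMP  NZCV=1001
8: · MOVLT
9: · SUBVC

VAL = 0x19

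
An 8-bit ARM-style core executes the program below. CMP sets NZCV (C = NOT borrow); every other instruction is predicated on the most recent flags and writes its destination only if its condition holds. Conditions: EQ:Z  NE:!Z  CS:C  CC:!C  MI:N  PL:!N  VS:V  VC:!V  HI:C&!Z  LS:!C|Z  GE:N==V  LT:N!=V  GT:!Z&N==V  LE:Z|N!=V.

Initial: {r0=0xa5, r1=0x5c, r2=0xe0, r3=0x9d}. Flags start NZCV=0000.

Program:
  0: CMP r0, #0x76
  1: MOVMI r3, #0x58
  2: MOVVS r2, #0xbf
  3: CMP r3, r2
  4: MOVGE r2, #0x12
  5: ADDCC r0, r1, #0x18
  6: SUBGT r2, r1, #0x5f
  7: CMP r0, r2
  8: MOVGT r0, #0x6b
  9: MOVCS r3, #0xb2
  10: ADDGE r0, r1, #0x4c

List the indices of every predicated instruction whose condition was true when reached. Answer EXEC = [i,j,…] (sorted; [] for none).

EXEC = [2,5,8,10]

[0] flags=0011 → (cmp)
[1] flags=0011 MI?F → skip
[2] flags=0011 VS?T → r2=0xbf
[3] flags=1000 → (cmp)
[4] flags=1000 GE?F → skip
[5] flags=1000 CC?T → r0=0x74
[6] flags=1000 GT?F → skip
[7] flags=1001 → (cmp)
[8] flags=1001 GT?T → r0=0x6b
[9] flags=1001 CS?F → skip
[10] flags=1001 GE?T → r0=0xa8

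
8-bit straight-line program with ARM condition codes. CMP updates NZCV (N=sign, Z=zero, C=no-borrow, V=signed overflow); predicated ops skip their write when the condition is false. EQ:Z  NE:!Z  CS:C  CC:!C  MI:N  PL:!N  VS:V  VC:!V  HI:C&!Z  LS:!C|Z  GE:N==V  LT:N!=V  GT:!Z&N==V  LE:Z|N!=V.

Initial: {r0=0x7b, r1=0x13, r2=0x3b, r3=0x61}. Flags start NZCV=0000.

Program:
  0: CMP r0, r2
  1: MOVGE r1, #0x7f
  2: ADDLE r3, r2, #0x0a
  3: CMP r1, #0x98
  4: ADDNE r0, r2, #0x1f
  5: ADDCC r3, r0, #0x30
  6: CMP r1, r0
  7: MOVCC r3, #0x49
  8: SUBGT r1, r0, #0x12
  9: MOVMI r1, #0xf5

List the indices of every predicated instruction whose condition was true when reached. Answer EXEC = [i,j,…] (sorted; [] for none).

EXEC = [1,4,5,8]

[0] flags=0010 → (cmp)
[1] flags=0010 GE?T → r1=0x7f
[2] flags=0010 LE?F → skip
[3] flags=1001 → (cmp)
[4] flags=1001 NE?T → r0=0x5a
[5] flags=1001 CC?T → r3=0x8a
[6] flags=0010 → (cmp)
[7] flags=0010 CC?F → skip
[8] flags=0010 GT?T → r1=0x48
[9] flags=0010 MI?F → skip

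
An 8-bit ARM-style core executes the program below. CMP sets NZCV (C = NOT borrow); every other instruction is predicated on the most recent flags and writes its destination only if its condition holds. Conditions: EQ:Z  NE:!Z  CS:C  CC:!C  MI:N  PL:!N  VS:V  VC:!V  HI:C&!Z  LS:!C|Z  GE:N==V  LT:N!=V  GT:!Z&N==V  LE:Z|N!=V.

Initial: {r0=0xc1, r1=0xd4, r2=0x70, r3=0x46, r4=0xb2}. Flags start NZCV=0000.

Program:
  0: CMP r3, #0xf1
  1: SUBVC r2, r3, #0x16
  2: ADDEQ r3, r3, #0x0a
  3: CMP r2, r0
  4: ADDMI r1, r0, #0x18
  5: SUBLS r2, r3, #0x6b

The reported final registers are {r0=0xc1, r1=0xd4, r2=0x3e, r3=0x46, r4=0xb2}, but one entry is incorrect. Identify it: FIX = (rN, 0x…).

FIX = (r2, 0xdb)

[0] flags=0000 → (cmp)
[1] flags=0000 VC?T → r2=0x30
[2] flags=0000 EQ?F → skip
[3] flags=0000 → (cmp)
[4] flags=0000 MI?F → skip
[5] flags=0000 LS?T → r2=0xdb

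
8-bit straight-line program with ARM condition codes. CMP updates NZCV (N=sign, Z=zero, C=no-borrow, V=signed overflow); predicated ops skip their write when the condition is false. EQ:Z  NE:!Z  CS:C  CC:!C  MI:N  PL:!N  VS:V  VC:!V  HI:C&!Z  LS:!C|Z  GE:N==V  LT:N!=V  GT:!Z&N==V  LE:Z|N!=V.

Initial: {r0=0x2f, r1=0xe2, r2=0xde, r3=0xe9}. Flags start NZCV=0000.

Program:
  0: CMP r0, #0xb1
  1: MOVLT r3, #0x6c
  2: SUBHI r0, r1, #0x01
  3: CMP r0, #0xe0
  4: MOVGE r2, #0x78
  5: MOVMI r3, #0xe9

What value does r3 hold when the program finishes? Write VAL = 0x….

0: ✓ CMP  NZCV=0000
1: · MOVLT
2: · SUBHI
3: ✓ CMP  NZCV=0000
4: ✓ MOVGE  r2←0x78
5: · MOVMI

VAL = 0xe9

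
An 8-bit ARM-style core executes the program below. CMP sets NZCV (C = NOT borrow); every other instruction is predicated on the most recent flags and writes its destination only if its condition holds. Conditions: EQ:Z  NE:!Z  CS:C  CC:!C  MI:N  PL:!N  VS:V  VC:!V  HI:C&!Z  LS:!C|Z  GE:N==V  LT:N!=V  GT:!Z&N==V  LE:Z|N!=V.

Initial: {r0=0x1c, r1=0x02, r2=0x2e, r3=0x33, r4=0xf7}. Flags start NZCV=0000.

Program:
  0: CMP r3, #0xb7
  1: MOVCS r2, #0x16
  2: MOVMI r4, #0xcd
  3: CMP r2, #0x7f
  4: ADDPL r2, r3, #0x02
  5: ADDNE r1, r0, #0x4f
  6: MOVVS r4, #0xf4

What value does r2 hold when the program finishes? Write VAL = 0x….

0: ✓ CMP  NZCV=0000
1: · MOVCS
2: · MOVMI
3: ✓ CMP  NZCV=1000
4: · ADDPL
5: ✓ ADDNE  r1←0x6b
6: · MOVVS

VAL = 0x2e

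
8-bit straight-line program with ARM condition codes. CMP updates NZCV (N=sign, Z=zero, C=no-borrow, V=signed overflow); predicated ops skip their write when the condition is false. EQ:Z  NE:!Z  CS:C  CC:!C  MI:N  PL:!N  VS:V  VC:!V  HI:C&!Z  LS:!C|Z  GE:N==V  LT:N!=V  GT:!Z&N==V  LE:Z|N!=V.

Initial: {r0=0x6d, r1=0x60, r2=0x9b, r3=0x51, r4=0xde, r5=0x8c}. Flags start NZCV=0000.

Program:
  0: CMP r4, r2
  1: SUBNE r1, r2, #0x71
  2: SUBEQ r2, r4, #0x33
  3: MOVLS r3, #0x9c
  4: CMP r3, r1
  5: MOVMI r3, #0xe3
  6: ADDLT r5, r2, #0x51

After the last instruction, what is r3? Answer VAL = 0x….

0: ✓ CMP  NZCV=0010
1: ✓ SUBNE  r1←0x2a
2: · SUBEQ
3: · MOVLS
4: ✓ CMP  NZCV=0010
5: · MOVMI
6: · ADDLT

VAL = 0x51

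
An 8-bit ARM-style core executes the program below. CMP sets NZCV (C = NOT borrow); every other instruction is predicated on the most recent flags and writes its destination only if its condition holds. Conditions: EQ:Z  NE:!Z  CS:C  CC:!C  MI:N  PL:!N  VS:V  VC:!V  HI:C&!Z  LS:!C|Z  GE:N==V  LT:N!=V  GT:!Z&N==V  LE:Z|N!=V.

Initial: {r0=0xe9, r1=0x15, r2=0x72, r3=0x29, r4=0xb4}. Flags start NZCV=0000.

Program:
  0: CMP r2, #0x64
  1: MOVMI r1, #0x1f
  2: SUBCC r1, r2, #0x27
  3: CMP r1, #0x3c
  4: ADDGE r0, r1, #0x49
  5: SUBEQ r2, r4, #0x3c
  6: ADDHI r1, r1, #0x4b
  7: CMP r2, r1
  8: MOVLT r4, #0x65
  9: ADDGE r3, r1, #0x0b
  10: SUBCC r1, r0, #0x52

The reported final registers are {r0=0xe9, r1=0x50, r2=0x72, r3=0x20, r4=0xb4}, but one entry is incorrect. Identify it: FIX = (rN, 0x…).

FIX = (r1, 0x15)

0: ✓ CMP  NZCV=0010
1: · MOVMI
2: · SUBCC
3: ✓ CMP  NZCV=1000
4: · ADDGE
5: · SUBEQ
6: · ADDHI
7: ✓ CMP  NZCV=0010
8: · MOVLT
9: ✓ ADDGE  r3←0x20
10: · SUBCC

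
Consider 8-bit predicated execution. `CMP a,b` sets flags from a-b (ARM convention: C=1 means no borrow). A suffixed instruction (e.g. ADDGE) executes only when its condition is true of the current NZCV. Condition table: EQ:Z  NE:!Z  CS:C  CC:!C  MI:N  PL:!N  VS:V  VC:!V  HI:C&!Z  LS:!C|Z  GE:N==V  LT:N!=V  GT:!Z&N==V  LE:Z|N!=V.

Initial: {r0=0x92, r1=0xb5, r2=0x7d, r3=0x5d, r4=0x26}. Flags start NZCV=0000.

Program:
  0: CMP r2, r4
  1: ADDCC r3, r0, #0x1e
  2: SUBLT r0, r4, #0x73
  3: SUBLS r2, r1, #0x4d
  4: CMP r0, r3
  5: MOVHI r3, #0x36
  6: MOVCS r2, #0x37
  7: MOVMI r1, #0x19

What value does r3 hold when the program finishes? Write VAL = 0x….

[0] flags=0010 → (cmp)
[1] flags=0010 CC?F → skip
[2] flags=0010 LT?F → skip
[3] flags=0010 LS?F → skip
[4] flags=0011 → (cmp)
[5] flags=0011 HI?T → r3=0x36
[6] flags=0011 CS?T → r2=0x37
[7] flags=0011 MI?F → skip

VAL = 0x36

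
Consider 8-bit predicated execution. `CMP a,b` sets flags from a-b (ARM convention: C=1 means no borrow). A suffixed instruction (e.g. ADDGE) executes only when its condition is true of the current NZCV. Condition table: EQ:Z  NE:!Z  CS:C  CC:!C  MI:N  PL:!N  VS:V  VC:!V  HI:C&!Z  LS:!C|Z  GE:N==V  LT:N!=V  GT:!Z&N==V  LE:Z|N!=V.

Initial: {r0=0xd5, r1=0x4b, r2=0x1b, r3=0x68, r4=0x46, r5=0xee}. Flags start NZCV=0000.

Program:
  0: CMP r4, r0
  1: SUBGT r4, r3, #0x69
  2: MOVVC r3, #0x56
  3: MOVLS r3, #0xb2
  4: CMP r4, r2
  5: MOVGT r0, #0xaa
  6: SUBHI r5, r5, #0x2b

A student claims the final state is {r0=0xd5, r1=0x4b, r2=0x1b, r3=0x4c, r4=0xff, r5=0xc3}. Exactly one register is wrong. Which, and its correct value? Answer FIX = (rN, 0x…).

FIX = (r3, 0xb2)

0: ✓ CMP  NZCV=0000
1: ✓ SUBGT  r4←0xff
2: ✓ MOVVC  r3←0x56
3: ✓ MOVLS  r3←0xb2
4: ✓ CMP  NZCV=1010
5: · MOVGT
6: ✓ SUBHI  r5←0xc3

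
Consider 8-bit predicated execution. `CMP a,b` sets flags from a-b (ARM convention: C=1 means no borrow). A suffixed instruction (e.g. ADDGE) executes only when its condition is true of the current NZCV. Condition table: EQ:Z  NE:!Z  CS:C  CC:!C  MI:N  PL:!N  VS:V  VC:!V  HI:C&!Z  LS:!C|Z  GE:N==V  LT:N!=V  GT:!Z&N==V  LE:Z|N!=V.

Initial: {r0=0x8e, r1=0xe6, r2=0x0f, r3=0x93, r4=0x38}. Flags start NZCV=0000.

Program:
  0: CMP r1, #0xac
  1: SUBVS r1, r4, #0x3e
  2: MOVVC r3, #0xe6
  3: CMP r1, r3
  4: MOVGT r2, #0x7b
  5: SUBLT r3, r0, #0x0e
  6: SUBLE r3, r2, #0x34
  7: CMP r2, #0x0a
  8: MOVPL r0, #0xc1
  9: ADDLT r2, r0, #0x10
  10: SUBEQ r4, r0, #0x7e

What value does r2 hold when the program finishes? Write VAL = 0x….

[0] flags=0010 → (cmp)
[1] flags=0010 VS?F → skip
[2] flags=0010 VC?T → r3=0xe6
[3] flags=0110 → (cmp)
[4] flags=0110 GT?F → skip
[5] flags=0110 LT?F → skip
[6] flags=0110 LE?T → r3=0xdb
[7] flags=0010 → (cmp)
[8] flags=0010 PL?T → r0=0xc1
[9] flags=0010 LT?F → skip
[10] flags=0010 EQ?F → skip

VAL = 0x0f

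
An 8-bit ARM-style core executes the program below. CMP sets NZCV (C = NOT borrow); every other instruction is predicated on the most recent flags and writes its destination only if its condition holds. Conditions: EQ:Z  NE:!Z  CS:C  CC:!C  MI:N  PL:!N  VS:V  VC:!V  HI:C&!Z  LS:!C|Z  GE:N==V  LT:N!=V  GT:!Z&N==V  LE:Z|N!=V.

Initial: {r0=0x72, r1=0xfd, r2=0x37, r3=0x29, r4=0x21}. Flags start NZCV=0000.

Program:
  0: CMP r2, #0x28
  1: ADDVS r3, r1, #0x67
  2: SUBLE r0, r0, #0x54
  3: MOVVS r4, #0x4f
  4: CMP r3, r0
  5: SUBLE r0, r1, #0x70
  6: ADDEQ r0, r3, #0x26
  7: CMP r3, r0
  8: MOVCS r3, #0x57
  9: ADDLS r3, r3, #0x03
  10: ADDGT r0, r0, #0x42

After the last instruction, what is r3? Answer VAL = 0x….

0: ✓ CMP  NZCV=0010
1: · ADDVS
2: · SUBLE
3: · MOVVS
4: ✓ CMP  NZCV=1000
5: ✓ SUBLE  r0←0x8d
6: · ADDEQ
7: ✓ CMP  NZCV=1001
8: · MOVCS
9: ✓ ADDLS  r3←0x2c
10: ✓ ADDGT  r0←0xcf

VAL = 0x2c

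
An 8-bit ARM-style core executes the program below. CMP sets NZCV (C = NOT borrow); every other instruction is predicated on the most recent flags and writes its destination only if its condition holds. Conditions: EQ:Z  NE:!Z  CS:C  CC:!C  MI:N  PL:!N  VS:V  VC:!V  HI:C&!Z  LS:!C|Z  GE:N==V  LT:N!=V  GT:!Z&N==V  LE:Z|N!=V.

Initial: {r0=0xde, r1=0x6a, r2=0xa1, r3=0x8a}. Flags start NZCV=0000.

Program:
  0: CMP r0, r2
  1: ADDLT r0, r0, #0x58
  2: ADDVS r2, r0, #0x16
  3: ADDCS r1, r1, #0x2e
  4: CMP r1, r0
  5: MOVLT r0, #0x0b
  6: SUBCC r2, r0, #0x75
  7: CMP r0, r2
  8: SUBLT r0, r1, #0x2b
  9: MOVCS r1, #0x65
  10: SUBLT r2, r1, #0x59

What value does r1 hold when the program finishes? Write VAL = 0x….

[0] flags=0010 → (cmp)
[1] flags=0010 LT?F → skip
[2] flags=0010 VS?F → skip
[3] flags=0010 CS?T → r1=0x98
[4] flags=1000 → (cmp)
[5] flags=1000 LT?T → r0=0x0b
[6] flags=1000 CC?T → r2=0x96
[7] flags=0000 → (cmp)
[8] flags=0000 LT?F → skip
[9] flags=0000 CS?F → skip
[10] flags=0000 LT?F → skip

VAL = 0x98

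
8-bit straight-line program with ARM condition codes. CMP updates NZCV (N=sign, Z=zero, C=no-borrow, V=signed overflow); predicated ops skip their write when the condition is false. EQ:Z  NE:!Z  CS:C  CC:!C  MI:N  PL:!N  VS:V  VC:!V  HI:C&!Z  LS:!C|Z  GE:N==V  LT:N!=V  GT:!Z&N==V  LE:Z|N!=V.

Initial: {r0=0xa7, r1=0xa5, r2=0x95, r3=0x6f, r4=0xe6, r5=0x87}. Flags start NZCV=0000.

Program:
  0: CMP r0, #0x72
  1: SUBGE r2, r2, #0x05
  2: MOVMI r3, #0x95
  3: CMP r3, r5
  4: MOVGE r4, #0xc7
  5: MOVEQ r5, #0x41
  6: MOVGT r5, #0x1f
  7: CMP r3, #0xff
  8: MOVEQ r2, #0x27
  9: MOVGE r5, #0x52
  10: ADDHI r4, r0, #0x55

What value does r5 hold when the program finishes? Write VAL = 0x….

VAL = 0x52

0: ✓ CMP  NZCV=0011
1: · SUBGE
2: · MOVMI
3: ✓ CMP  NZCV=1001
4: ✓ MOVGE  r4←0xc7
5: · MOVEQ
6: ✓ MOVGT  r5←0x1f
7: ✓ CMP  NZCV=0000
8: · MOVEQ
9: ✓ MOVGE  r5←0x52
10: · ADDHI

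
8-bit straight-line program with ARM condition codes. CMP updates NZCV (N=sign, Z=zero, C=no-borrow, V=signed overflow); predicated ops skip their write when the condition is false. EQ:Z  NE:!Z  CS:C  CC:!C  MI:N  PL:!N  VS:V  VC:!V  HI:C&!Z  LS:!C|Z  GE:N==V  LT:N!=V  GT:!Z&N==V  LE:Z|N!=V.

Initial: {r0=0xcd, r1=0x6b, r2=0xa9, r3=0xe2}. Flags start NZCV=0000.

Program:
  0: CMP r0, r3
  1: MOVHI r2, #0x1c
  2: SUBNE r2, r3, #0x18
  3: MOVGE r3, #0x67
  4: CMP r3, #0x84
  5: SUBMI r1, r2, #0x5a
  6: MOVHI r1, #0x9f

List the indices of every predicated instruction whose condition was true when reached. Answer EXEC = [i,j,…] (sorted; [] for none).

0: ✓ CMP  NZCV=1000
1: · MOVHI
2: ✓ SUBNE  r2←0xca
3: · MOVGE
4: ✓ CMP  NZCV=0010
5: · SUBMI
6: ✓ MOVHI  r1←0x9f

EXEC = [2,6]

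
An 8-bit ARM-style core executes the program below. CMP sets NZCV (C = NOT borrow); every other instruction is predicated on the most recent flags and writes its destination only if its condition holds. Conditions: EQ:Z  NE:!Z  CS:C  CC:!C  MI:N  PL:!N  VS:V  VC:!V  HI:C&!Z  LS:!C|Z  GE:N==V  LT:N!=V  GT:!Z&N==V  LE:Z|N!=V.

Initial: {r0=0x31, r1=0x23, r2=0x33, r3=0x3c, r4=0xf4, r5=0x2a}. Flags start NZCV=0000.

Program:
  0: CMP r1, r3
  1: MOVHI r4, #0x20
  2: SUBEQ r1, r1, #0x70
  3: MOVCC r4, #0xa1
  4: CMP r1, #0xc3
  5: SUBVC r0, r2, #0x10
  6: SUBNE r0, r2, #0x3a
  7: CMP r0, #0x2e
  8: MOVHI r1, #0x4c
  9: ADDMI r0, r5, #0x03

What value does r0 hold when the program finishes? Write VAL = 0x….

0: ✓ CMP  NZCV=1000
1: · MOVHI
2: · SUBEQ
3: ✓ MOVCC  r4←0xa1
4: ✓ CMP  NZCV=0000
5: ✓ SUBVC  r0←0x23
6: ✓ SUBNE  r0←0xf9
7: ✓ CMP  NZCV=1010
8: ✓ MOVHI  r1←0x4c
9: ✓ ADDMI  r0←0x2d

VAL = 0x2d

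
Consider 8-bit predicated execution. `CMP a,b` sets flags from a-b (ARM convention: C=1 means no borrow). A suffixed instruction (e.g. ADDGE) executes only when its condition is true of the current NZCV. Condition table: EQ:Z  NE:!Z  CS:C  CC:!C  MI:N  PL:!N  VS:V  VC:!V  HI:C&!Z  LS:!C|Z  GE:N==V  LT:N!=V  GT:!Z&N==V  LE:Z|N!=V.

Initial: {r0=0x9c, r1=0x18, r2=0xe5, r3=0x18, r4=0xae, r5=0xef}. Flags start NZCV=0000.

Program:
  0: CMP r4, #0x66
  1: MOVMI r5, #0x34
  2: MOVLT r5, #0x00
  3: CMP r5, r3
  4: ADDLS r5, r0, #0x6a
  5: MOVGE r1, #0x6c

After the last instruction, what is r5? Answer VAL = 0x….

VAL = 0x06

0: ✓ CMP  NZCV=0011
1: · MOVMI
2: ✓ MOVLT  r5←0x00
3: ✓ CMP  NZCV=1000
4: ✓ ADDLS  r5←0x06
5: · MOVGE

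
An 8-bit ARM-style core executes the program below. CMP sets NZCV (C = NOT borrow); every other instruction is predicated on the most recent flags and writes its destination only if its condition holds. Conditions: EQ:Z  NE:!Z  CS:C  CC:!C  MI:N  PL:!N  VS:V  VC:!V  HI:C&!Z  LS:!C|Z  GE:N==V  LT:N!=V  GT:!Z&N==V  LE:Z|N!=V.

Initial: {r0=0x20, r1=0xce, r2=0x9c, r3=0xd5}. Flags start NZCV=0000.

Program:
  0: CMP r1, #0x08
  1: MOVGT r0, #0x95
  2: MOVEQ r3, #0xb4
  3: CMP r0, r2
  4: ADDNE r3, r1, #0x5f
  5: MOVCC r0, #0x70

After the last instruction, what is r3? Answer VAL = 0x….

[0] flags=1010 → (cmp)
[1] flags=1010 GT?F → skip
[2] flags=1010 EQ?F → skip
[3] flags=1001 → (cmp)
[4] flags=1001 NE?T → r3=0x2d
[5] flags=1001 CC?T → r0=0x70

VAL = 0x2d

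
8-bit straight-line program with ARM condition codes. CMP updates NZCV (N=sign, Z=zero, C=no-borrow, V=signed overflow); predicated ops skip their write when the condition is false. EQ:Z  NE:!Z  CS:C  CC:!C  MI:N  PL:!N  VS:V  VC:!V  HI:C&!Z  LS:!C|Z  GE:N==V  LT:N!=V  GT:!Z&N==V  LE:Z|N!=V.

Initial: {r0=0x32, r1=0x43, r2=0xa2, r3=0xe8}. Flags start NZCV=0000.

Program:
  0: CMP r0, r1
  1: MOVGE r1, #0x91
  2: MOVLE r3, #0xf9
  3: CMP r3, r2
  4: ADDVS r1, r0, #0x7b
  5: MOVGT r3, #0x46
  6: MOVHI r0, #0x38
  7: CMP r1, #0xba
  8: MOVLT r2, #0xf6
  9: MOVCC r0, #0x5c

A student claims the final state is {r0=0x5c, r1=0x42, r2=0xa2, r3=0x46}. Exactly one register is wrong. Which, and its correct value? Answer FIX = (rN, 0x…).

FIX = (r1, 0x43)

[0] flags=1000 → (cmp)
[1] flags=1000 GE?F → skip
[2] flags=1000 LE?T → r3=0xf9
[3] flags=0010 → (cmp)
[4] flags=0010 VS?F → skip
[5] flags=0010 GT?T → r3=0x46
[6] flags=0010 HI?T → r0=0x38
[7] flags=1001 → (cmp)
[8] flags=1001 LT?F → skip
[9] flags=1001 CC?T → r0=0x5c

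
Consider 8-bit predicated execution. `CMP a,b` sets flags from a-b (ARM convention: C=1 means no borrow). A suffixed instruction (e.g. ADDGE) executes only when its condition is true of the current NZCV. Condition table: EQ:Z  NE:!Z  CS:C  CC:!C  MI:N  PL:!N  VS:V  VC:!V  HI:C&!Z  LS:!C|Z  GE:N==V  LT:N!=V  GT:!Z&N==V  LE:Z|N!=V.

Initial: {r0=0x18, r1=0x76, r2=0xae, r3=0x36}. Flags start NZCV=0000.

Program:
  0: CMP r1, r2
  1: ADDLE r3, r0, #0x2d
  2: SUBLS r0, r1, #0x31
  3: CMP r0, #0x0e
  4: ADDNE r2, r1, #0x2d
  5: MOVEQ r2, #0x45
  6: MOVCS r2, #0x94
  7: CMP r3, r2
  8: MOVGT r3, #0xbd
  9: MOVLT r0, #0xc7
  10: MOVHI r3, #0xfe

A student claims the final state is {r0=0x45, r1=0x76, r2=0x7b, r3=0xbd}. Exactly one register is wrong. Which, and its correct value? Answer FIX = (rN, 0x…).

FIX = (r2, 0x94)

[0] flags=1001 → (cmp)
[1] flags=1001 LE?F → skip
[2] flags=1001 LS?T → r0=0x45
[3] flags=0010 → (cmp)
[4] flags=0010 NE?T → r2=0xa3
[5] flags=0010 EQ?F → skip
[6] flags=0010 CS?T → r2=0x94
[7] flags=1001 → (cmp)
[8] flags=1001 GT?T → r3=0xbd
[9] flags=1001 LT?F → skip
[10] flags=1001 HI?F → skip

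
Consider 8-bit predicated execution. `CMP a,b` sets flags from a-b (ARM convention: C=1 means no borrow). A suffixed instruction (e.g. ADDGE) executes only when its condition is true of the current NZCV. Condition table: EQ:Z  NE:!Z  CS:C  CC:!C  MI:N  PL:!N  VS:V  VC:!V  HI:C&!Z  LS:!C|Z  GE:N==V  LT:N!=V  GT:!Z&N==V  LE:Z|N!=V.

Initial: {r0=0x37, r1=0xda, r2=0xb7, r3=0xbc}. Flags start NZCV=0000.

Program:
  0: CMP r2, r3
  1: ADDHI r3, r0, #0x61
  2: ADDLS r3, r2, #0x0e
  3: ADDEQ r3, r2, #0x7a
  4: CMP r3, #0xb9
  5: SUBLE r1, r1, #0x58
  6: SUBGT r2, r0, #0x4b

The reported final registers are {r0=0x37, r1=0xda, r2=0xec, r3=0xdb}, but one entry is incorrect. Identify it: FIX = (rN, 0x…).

FIX = (r3, 0xc5)

[0] flags=1000 → (cmp)
[1] flags=1000 HI?F → skip
[2] flags=1000 LS?T → r3=0xc5
[3] flags=1000 EQ?F → skip
[4] flags=0010 → (cmp)
[5] flags=0010 LE?F → skip
[6] flags=0010 GT?T → r2=0xec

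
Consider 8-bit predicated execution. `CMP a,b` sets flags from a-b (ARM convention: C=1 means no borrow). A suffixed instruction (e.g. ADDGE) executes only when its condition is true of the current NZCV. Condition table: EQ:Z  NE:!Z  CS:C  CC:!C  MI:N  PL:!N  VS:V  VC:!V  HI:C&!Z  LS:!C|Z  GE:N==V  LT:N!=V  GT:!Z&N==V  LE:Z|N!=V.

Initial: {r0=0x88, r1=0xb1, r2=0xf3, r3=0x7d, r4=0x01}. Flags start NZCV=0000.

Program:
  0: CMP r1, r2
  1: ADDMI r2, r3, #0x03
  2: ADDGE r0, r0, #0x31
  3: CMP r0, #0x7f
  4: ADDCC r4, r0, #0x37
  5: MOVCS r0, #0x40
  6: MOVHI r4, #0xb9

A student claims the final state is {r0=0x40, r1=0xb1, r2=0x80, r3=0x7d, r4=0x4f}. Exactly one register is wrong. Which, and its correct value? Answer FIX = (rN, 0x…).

FIX = (r4, 0xb9)

0: ✓ CMP  NZCV=1000
1: ✓ ADDMI  r2←0x80
2: · ADDGE
3: ✓ CMP  NZCV=0011
4: · ADDCC
5: ✓ MOVCS  r0←0x40
6: ✓ MOVHI  r4←0xb9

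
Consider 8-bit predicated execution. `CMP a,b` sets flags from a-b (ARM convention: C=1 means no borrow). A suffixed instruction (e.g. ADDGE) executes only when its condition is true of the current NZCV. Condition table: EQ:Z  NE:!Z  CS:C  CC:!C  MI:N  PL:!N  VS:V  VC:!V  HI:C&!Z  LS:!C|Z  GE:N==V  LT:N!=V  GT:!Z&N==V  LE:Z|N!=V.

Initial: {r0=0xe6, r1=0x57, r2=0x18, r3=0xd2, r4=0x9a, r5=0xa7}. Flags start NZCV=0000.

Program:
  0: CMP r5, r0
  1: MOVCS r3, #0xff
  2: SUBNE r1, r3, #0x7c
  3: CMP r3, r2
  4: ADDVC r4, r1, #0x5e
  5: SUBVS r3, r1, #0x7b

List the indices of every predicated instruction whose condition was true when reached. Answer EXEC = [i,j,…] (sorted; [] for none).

0: ✓ CMP  NZCV=1000
1: · MOVCS
2: ✓ SUBNE  r1←0x56
3: ✓ CMP  NZCV=1010
4: ✓ ADDVC  r4←0xb4
5: · SUBVS

EXEC = [2,4]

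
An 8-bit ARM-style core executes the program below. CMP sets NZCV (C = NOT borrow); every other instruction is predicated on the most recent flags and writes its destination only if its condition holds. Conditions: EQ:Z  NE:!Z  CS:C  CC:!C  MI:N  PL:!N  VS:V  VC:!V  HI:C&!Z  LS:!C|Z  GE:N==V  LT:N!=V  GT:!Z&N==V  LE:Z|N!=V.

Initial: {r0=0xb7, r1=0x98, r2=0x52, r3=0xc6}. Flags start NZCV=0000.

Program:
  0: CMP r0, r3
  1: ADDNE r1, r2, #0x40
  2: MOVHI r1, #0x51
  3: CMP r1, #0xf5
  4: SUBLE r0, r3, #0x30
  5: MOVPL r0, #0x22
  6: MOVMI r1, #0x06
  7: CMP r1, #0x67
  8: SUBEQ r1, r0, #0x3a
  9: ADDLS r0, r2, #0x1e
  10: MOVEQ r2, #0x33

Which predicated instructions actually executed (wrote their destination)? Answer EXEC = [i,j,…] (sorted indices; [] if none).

[0] flags=1000 → (cmp)
[1] flags=1000 NE?T → r1=0x92
[2] flags=1000 HI?F → skip
[3] flags=1000 → (cmp)
[4] flags=1000 LE?T → r0=0x96
[5] flags=1000 PL?F → skip
[6] flags=1000 MI?T → r1=0x06
[7] flags=1000 → (cmp)
[8] flags=1000 EQ?F → skip
[9] flags=1000 LS?T → r0=0x70
[10] flags=1000 EQ?F → skip

EXEC = [1,4,6,9]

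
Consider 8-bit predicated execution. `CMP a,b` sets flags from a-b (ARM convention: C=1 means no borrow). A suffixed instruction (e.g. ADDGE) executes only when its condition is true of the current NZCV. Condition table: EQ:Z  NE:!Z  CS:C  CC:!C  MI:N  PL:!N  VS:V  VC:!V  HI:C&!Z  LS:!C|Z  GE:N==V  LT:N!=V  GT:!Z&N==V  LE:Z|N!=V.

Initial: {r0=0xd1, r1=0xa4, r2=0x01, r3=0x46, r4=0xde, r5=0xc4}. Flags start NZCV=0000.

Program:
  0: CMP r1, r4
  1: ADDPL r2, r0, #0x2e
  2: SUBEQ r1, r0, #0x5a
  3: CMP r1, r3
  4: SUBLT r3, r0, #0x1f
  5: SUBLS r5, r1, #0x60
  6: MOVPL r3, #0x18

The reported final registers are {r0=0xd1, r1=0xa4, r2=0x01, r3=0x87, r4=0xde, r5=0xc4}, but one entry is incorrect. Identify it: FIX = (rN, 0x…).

FIX = (r3, 0x18)

[0] flags=1000 → (cmp)
[1] flags=1000 PL?F → skip
[2] flags=1000 EQ?F → skip
[3] flags=0011 → (cmp)
[4] flags=0011 LT?T → r3=0xb2
[5] flags=0011 LS?F → skip
[6] flags=0011 PL?T → r3=0x18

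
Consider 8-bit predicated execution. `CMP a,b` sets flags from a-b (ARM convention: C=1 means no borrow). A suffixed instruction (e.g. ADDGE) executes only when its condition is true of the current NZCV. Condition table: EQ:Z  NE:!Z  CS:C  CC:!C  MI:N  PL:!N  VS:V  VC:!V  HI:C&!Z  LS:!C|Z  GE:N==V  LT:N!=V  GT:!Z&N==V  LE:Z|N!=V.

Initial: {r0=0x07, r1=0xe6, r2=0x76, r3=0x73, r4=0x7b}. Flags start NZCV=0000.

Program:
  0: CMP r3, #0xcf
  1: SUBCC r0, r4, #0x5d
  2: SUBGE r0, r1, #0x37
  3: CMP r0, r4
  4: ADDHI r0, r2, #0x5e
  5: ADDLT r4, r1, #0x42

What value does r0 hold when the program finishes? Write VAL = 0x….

[0] flags=1001 → (cmp)
[1] flags=1001 CC?T → r0=0x1e
[2] flags=1001 GE?T → r0=0xaf
[3] flags=0011 → (cmp)
[4] flags=0011 HI?T → r0=0xd4
[5] flags=0011 LT?T → r4=0x28

VAL = 0xd4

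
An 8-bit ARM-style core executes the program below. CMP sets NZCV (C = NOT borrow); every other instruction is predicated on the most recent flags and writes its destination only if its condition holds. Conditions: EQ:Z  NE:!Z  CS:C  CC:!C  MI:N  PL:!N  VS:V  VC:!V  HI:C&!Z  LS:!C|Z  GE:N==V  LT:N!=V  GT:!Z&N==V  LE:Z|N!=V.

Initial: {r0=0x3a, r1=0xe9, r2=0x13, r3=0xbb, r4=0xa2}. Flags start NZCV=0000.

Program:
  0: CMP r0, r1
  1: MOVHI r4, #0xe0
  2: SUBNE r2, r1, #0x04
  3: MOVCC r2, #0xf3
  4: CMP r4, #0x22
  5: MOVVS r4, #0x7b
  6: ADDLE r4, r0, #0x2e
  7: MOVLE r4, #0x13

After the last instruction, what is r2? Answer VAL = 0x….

0: ✓ CMP  NZCV=0000
1: · MOVHI
2: ✓ SUBNE  r2←0xe5
3: ✓ MOVCC  r2←0xf3
4: ✓ CMP  NZCV=1010
5: · MOVVS
6: ✓ ADDLE  r4←0x68
7: ✓ MOVLE  r4←0x13

VAL = 0xf3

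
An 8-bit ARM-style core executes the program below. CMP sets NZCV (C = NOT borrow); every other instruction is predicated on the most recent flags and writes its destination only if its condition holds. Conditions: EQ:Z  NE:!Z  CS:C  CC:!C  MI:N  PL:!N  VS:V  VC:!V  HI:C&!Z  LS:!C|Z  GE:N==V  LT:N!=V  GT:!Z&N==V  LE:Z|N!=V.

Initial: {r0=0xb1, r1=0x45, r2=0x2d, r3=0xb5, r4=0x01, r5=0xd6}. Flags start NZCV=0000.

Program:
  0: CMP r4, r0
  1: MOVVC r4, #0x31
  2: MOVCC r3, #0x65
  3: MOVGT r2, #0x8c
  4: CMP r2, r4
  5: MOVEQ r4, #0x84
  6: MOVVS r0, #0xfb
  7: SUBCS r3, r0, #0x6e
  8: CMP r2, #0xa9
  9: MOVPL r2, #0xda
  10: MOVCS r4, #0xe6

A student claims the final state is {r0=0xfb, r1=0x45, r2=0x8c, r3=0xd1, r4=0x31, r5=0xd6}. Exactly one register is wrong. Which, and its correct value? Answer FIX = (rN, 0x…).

0: ✓ CMP  NZCV=0000
1: ✓ MOVVC  r4←0x31
2: ✓ MOVCC  r3←0x65
3: ✓ MOVGT  r2←0x8c
4: ✓ CMP  NZCV=0011
5: · MOVEQ
6: ✓ MOVVS  r0←0xfb
7: ✓ SUBCS  r3←0x8d
8: ✓ CMP  NZCV=1000
9: · MOVPL
10: · MOVCS

FIX = (r3, 0x8d)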